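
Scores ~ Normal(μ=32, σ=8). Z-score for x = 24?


z = (x - μ)/σ = (24 - 32)/8 = -1.0

z = -1.0


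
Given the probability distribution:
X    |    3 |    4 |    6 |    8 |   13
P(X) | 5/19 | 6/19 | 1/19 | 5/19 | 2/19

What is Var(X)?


E[X] = 111/19
E[X²] = 835/19
Var(X) = E[X²] - (E[X])² = 835/19 - 12321/361 = 3544/361

Var(X) = 3544/361 ≈ 9.8172


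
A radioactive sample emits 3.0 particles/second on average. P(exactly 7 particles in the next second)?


Poisson(λ=3.0): P(X=7) = e^(-λ)×λ^k/k!
= e^(-3.0) × 3.0^7 / 7!
≈ 0.04978706837 × 2187 / 5040 ≈ 0.021604

P(X=7) ≈ 0.021604 ≈ 2.16%


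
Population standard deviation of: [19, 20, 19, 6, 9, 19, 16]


Mean = 108/7
  (19-108/7)²=625/49
  (20-108/7)²=1024/49
  (19-108/7)²=625/49
  (6-108/7)²=4356/49
  (9-108/7)²=2025/49
  (19-108/7)²=625/49
  (16-108/7)²=16/49
Σ(x-μ)² = 1328/7
σ² = (1328/7)/7 = 1328/49

σ = √(1328/49) ≈ 5.2060


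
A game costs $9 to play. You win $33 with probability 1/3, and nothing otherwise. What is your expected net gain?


E[gain] = (33-9)×1/3 + (-9)×2/3
= 8 - 6 = 2

Expected net gain = $2 ≈ $2.00


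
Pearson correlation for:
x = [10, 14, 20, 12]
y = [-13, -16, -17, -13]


n=4, Σx=56, Σy=-59, Σxy=-850, Σx²=840, Σy²=883
r = (4×(-850) - 56×(-59))/√((4×840 - 56²)(4×883 - (-59)²))
= -96/√(224×51) = -96/√11424 ≈ -96/106.8831 ≈ -0.8982

r ≈ -0.8982


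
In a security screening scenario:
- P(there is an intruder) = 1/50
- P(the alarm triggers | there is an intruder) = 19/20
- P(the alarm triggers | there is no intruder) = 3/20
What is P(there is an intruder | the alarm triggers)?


Using Bayes' theorem:
P(A|B) = P(B|A)·P(A) / P(B)

P(the alarm triggers) = 19/20 × 1/50 + 3/20 × 49/50
= 19/1000 + 147/1000 = 83/500

P(there is an intruder|the alarm triggers) = (19/1000) / (83/500) = 19/166

P(there is an intruder|the alarm triggers) = 19/166 ≈ 11.45%


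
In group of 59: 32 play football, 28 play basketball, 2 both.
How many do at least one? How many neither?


|A∪B| = 32+28-2 = 58
Neither = 59-58 = 1

At least one: 58; Neither: 1


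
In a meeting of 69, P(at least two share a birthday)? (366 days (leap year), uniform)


P(all different) = Π(366-i)/366 for i=0..68
= 0.001057
P(match) = 1 - 0.001057 = 0.998943

P ≈ 0.9989 ≈ 99.89%


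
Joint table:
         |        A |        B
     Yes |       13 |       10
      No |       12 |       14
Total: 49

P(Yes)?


P(Yes) = (13+10)/49 = 23/49

P(Yes) = 23/49 ≈ 46.94%


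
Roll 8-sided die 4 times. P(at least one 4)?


P(no 4)^4 = (7/8)^4 = 2401/4096
P(≥1) = 1 - 2401/4096 = 1695/4096

P = 1695/4096 ≈ 41.38%


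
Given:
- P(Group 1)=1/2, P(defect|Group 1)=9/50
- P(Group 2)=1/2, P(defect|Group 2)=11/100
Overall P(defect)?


P(B) = Σ P(B|Aᵢ)×P(Aᵢ)
  9/50×1/2 = 9/100
  11/100×1/2 = 11/200
Sum = 29/200

P(defect) = 29/200 ≈ 14.50%


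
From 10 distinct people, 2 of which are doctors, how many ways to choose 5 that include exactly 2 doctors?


Choose 2 of the 2 doctors and 3 of the other 8 people:
C(2,2)×C(8,3) = 1×56 = 56

56


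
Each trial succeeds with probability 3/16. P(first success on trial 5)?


Geometric: P(X=5) = (1-p)^(k-1)×p = (13/16)^4×3/16 = 85683/1048576

P(X=5) = 85683/1048576 ≈ 8.17%


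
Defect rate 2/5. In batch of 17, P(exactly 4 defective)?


Binomial: P(X=4) = C(17,4)×p^4×(1-p)^13
= 2380 × 16/625 × 1594323/1220703125 = 12142363968/152587890625

P(X=4) = 12142363968/152587890625 ≈ 7.96%


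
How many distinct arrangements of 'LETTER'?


Letters: 6, freq: {'L': 1, 'E': 2, 'T': 2, 'R': 1}
6!/(1!×2!×2!×1!) = 720/4 = 180

180


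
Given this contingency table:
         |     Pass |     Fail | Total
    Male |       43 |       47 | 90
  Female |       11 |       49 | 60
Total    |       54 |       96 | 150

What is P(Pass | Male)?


P(Pass | Male) = 43/(43+47) = 43/90

P(Pass|Male) = 43/90 ≈ 47.78%


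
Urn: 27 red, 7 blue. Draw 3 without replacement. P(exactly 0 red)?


Hypergeometric: C(27,0)×C(7,3)/C(34,3)
= 1×35/5984 = 35/5984

P(X=0) = 35/5984 ≈ 0.58%


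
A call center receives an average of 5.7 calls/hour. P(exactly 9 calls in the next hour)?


Poisson(λ=5.7): P(X=9) = e^(-λ)×λ^k/k!
= e^(-5.7) × 5.7^9 / 9!
≈ 0.003345965457 × 6351461.95538 / 362880 ≈ 0.058564

P(X=9) ≈ 0.058564 ≈ 5.86%


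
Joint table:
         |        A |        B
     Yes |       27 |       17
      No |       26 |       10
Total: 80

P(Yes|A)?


P(Yes|A) = 27/(27+26) = 27/53

P = 27/53 ≈ 50.94%


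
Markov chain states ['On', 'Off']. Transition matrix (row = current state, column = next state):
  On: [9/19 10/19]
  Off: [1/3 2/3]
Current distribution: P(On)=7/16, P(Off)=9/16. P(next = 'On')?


P(next=On) = Σᵢ P(now=i)×P(i→On)
= 7/16×9/19 + 9/16×1/3
= 63/304 + 3/16 = 15/38

P = 15/38 ≈ 0.3947


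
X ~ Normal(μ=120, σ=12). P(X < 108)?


z = (108-120)/12 = -1.0
P(Z < -1.0) = 0.1587

P(X < 108) ≈ 0.1587


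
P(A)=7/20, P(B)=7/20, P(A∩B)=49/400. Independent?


P(A)×P(B) = 49/400
P(A∩B) = 49/400
Equal ✓ → Independent

Yes, independent


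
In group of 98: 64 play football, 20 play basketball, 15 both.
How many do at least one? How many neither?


|A∪B| = 64+20-15 = 69
Neither = 98-69 = 29

At least one: 69; Neither: 29


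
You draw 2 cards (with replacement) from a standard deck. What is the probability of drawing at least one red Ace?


P(not a red Ace) = 50/52 = 25/26
P(none in 2 draws) = (25/26)^2 = 625/676
P(≥1 red Ace) = 1 - 625/676 = 51/676

P = 51/676 ≈ 7.54%


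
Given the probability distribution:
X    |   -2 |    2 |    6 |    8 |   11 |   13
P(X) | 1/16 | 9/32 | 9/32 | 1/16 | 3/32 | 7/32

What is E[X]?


E[X] = Σ x·P(X=x)
= (-2)×(1/16) + (2)×(9/32) + (6)×(9/32) + (8)×(1/16) + (11)×(3/32) + (13)×(7/32)
= 13/2

E[X] = 13/2


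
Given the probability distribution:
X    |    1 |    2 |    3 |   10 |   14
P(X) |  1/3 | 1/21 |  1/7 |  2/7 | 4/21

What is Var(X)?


E[X] = 134/21
E[X²] = 474/7
Var(X) = E[X²] - (E[X])² = 474/7 - 17956/441 = 11906/441

Var(X) = 11906/441 ≈ 26.9977


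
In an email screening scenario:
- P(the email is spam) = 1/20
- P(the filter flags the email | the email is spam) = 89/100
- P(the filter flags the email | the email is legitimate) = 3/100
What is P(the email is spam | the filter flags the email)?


Using Bayes' theorem:
P(A|B) = P(B|A)·P(A) / P(B)

P(the filter flags the email) = 89/100 × 1/20 + 3/100 × 19/20
= 89/2000 + 57/2000 = 73/1000

P(the email is spam|the filter flags the email) = (89/2000) / (73/1000) = 89/146

P(the email is spam|the filter flags the email) = 89/146 ≈ 60.96%


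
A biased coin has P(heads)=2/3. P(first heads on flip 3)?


Geometric: P(X=3) = (1-p)^(k-1)×p = (1/3)^2×2/3 = 2/27

P(X=3) = 2/27 ≈ 7.41%


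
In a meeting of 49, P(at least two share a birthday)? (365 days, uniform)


P(all different) = Π(365-i)/365 for i=0..48
= 0.034220
P(match) = 1 - 0.034220 = 0.965780

P ≈ 0.9658 ≈ 96.58%


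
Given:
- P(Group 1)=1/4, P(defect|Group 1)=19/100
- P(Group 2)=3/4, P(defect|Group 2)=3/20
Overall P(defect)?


P(B) = Σ P(B|Aᵢ)×P(Aᵢ)
  19/100×1/4 = 19/400
  3/20×3/4 = 9/80
Sum = 4/25

P(defect) = 4/25 ≈ 16.00%


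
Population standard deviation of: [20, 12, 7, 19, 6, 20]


Mean = 84/6 = 14
  (20-14)²=36
  (12-14)²=4
  (7-14)²=49
  (19-14)²=25
  (6-14)²=64
  (20-14)²=36
Σ(x-μ)² = 214
σ² = 214/6 = 107/3

σ = √(107/3) ≈ 5.9722


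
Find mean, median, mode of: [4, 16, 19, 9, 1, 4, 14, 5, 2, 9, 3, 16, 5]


Sorted: [1, 2, 3, 4, 4, 5, 5, 9, 9, 14, 16, 16, 19]
Mean = 107/13
Median = 5
Freq: {4: 2, 16: 2, 19: 1, 9: 2, 1: 1, 14: 1, 5: 2, 2: 1, 3: 1}
Mode: [4, 5, 9, 16]

Mean=107/13, Median=5, Mode=[4, 5, 9, 16]


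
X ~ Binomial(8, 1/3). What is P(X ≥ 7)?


P(X ≥ 7) = Σ P(X=i) for i=7..8
P(X=7) = 16/6561
P(X=8) = 1/6561
Sum = 17/6561

P(X ≥ 7) = 17/6561 ≈ 0.26%


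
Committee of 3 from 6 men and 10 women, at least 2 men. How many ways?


Count by #men:
  2M,1W: C(6,2)×C(10,1)=150
  3M,0W: C(6,3)×C(10,0)=20
Total = 170

170


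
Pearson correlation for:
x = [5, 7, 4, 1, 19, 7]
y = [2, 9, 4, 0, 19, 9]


n=6, Σx=43, Σy=43, Σxy=513, Σx²=501, Σy²=543
r = (6×513 - 43×43)/√((6×501 - 43²)(6×543 - 43²))
= 1229/√(1157×1409) = 1229/√1630213 ≈ 1229/1276.7979 ≈ 0.9626

r ≈ 0.9626


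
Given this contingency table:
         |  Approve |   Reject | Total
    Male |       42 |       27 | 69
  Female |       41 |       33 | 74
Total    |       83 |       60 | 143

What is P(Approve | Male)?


P(Approve | Male) = 42/(42+27) = 42/69 = 14/23

P(Approve|Male) = 14/23 ≈ 60.87%


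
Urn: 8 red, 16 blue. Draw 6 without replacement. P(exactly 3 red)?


Hypergeometric: C(8,3)×C(16,3)/C(24,6)
= 56×560/134596 = 1120/4807

P(X=3) = 1120/4807 ≈ 23.30%


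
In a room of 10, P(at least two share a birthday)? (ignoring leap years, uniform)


P(all different) = Π(365-i)/365 for i=0..9
= 0.883052
P(match) = 1 - 0.883052 = 0.116948

P ≈ 0.1169 ≈ 11.69%


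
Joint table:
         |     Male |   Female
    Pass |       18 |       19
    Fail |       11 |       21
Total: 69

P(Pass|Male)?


P(Pass|Male) = 18/(18+11) = 18/29

P = 18/29 ≈ 62.07%


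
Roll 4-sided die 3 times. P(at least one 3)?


P(no 3)^3 = (3/4)^3 = 27/64
P(≥1) = 1 - 27/64 = 37/64

P = 37/64 ≈ 57.81%


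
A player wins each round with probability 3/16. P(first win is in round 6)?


Geometric: P(X=6) = (1-p)^(k-1)×p = (13/16)^5×3/16 = 1113879/16777216

P(X=6) = 1113879/16777216 ≈ 6.64%


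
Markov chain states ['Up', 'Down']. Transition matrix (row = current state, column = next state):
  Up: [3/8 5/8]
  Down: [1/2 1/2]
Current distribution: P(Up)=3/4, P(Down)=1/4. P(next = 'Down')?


P(next=Down) = Σᵢ P(now=i)×P(i→Down)
= 3/4×5/8 + 1/4×1/2
= 15/32 + 1/8 = 19/32

P = 19/32 ≈ 0.5938


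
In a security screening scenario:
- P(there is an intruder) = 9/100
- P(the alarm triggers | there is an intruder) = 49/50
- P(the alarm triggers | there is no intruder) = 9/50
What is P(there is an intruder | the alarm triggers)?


Using Bayes' theorem:
P(A|B) = P(B|A)·P(A) / P(B)

P(the alarm triggers) = 49/50 × 9/100 + 9/50 × 91/100
= 441/5000 + 819/5000 = 63/250

P(there is an intruder|the alarm triggers) = (441/5000) / (63/250) = 7/20

P(there is an intruder|the alarm triggers) = 7/20 ≈ 35.00%


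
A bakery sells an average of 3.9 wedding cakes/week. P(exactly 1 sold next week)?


Poisson(λ=3.9): P(X=1) = e^(-λ)×λ^k/k!
= e^(-3.9) × 3.9^1 / 1!
≈ 0.02024191145 × 3.9 / 1 ≈ 0.078943

P(X=1) ≈ 0.078943 ≈ 7.89%


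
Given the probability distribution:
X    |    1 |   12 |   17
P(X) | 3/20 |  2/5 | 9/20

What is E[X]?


E[X] = Σ x·P(X=x)
= (1)×(3/20) + (12)×(2/5) + (17)×(9/20)
= 63/5

E[X] = 63/5


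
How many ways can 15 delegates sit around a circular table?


Circular arrangements of 15 distinct objects: fix one position to break rotational symmetry.
(n-1)! = 14! = 87178291200

87178291200


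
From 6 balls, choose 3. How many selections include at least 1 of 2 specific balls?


Complement: C(6,3) - C(4,3) = 20 - 4 = 16

16


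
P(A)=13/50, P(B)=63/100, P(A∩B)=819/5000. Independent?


P(A)×P(B) = 819/5000
P(A∩B) = 819/5000
Equal ✓ → Independent

Yes, independent


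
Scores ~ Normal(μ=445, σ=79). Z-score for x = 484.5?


z = (x - μ)/σ = (484.5 - 445)/79 = 0.5

z = 0.5


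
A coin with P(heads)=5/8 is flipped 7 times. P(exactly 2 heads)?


Binomial: P(X=2) = C(7,2)×p^2×(1-p)^5
= 21 × 25/64 × 243/32768 = 127575/2097152

P(X=2) = 127575/2097152 ≈ 6.08%


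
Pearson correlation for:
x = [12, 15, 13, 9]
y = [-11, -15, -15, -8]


n=4, Σx=49, Σy=-49, Σxy=-624, Σx²=619, Σy²=635
r = (4×(-624) - 49×(-49))/√((4×619 - 49²)(4×635 - (-49)²))
= -95/√(75×139) = -95/√10425 ≈ -95/102.1029 ≈ -0.9304

r ≈ -0.9304


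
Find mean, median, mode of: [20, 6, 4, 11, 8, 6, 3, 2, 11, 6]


Sorted: [2, 3, 4, 6, 6, 6, 8, 11, 11, 20]
Mean = 77/10
Median = 6
Freq: {20: 1, 6: 3, 4: 1, 11: 2, 8: 1, 3: 1, 2: 1}
Mode: [6]

Mean=77/10, Median=6, Mode=6


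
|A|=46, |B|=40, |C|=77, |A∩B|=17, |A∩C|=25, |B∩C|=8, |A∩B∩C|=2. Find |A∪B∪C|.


|A∪B∪C| = 46+40+77-17-25-8+2 = 115

|A∪B∪C| = 115


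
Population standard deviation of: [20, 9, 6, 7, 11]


Mean = 53/5
  (20-53/5)²=2209/25
  (9-53/5)²=64/25
  (6-53/5)²=529/25
  (7-53/5)²=324/25
  (11-53/5)²=4/25
Σ(x-μ)² = 626/5
σ² = (626/5)/5 = 626/25

σ = √(626/25) ≈ 5.0040


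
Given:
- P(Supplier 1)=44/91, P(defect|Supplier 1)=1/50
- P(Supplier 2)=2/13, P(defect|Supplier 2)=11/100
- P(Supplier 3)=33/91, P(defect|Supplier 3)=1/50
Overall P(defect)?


P(B) = Σ P(B|Aᵢ)×P(Aᵢ)
  1/50×44/91 = 22/2275
  11/100×2/13 = 11/650
  1/50×33/91 = 33/4550
Sum = 11/325

P(defect) = 11/325 ≈ 3.38%


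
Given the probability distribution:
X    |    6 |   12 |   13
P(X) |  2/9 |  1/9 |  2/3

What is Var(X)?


E[X] = 34/3
E[X²] = 410/3
Var(X) = E[X²] - (E[X])² = 410/3 - 1156/9 = 74/9

Var(X) = 74/9 ≈ 8.2222


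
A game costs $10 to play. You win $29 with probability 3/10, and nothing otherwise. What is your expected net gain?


E[gain] = (29-10)×3/10 + (-10)×7/10
= 57/10 - 7 = -13/10

Expected net gain = $-13/10 ≈ $-1.30


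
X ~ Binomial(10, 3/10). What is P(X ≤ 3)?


P(X ≤ 3) = Σ P(X=i) for i=0..3
P(X=0) = 282475249/10000000000
P(X=1) = 121060821/1000000000
P(X=2) = 466948881/2000000000
P(X=3) = 66706983/250000000
Sum = 406006699/625000000

P(X ≤ 3) = 406006699/625000000 ≈ 64.96%


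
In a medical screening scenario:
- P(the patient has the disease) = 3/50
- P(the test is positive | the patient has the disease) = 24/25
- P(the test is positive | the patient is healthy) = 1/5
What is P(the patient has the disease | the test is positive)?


Using Bayes' theorem:
P(A|B) = P(B|A)·P(A) / P(B)

P(the test is positive) = 24/25 × 3/50 + 1/5 × 47/50
= 36/625 + 47/250 = 307/1250

P(the patient has the disease|the test is positive) = (36/625) / (307/1250) = 72/307

P(the patient has the disease|the test is positive) = 72/307 ≈ 23.45%


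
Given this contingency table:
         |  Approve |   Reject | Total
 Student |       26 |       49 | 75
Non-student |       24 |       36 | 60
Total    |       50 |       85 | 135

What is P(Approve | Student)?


P(Approve | Student) = 26/(26+49) = 26/75

P(Approve|Student) = 26/75 ≈ 34.67%


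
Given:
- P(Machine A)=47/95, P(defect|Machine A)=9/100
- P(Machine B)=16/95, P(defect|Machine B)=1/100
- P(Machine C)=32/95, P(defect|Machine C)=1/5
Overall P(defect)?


P(B) = Σ P(B|Aᵢ)×P(Aᵢ)
  9/100×47/95 = 423/9500
  1/100×16/95 = 4/2375
  1/5×32/95 = 32/475
Sum = 1079/9500

P(defect) = 1079/9500 ≈ 11.36%


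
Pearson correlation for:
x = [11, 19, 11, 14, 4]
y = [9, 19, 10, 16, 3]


n=5, Σx=59, Σy=57, Σxy=806, Σx²=815, Σy²=807
r = (5×806 - 59×57)/√((5×815 - 59²)(5×807 - 57²))
= 667/√(594×786) = 667/√466884 ≈ 667/683.2891 ≈ 0.9762

r ≈ 0.9762


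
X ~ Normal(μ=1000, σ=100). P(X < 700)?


z = (700-1000)/100 = -3.0
P(Z < -3.0) = 0.0013

P(X < 700) ≈ 0.0013


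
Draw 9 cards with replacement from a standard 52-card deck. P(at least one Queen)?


P(not a Queen) = 48/52 = 12/13
P(none in 9 draws) = (12/13)^9 = 5159780352/10604499373
P(≥1 Queen) = 1 - 5159780352/10604499373 = 5444719021/10604499373

P = 5444719021/10604499373 ≈ 51.34%


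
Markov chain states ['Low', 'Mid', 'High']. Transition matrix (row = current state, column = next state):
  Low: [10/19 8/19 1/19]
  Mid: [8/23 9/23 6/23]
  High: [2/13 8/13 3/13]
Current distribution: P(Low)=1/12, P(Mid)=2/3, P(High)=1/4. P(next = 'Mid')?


P(next=Mid) = Σᵢ P(now=i)×P(i→Mid)
= 1/12×8/19 + 2/3×9/23 + 1/4×8/13
= 2/57 + 6/23 + 2/13 = 7666/17043

P = 7666/17043 ≈ 0.4498


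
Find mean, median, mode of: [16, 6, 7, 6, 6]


Sorted: [6, 6, 6, 7, 16]
Mean = 41/5
Median = 6
Freq: {16: 1, 6: 3, 7: 1}
Mode: [6]

Mean=41/5, Median=6, Mode=6


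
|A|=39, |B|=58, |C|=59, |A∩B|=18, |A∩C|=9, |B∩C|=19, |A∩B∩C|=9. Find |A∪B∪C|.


|A∪B∪C| = 39+58+59-18-9-19+9 = 119

|A∪B∪C| = 119


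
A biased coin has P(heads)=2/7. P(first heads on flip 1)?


Geometric: P(X=1) = (1-p)^(k-1)×p = (5/7)^0×2/7 = 2/7

P(X=1) = 2/7 ≈ 28.57%


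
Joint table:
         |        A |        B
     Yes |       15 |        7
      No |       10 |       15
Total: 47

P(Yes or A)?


P(Yes∨A) = P(Yes) + P(A) - P(Yes∧A)
= (22 + 25 - 15)/47 = 32/47

P = 32/47 ≈ 68.09%


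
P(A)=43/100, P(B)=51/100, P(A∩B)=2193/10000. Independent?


P(A)×P(B) = 2193/10000
P(A∩B) = 2193/10000
Equal ✓ → Independent

Yes, independent


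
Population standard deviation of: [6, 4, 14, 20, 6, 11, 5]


Mean = 66/7
  (6-66/7)²=576/49
  (4-66/7)²=1444/49
  (14-66/7)²=1024/49
  (20-66/7)²=5476/49
  (6-66/7)²=576/49
  (11-66/7)²=121/49
  (5-66/7)²=961/49
Σ(x-μ)² = 1454/7
σ² = (1454/7)/7 = 1454/49

σ = √(1454/49) ≈ 5.4473


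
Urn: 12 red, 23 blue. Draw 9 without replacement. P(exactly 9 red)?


Hypergeometric: C(12,9)×C(23,0)/C(35,9)
= 220×1/70607460 = 1/320943

P(X=9) = 1/320943 ≈ 0.00%


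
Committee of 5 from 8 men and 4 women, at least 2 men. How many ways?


Count by #men:
  2M,3W: C(8,2)×C(4,3)=112
  3M,2W: C(8,3)×C(4,2)=336
  4M,1W: C(8,4)×C(4,1)=280
  5M,0W: C(8,5)×C(4,0)=56
Total = 784

784


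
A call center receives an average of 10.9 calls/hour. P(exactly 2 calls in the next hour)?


Poisson(λ=10.9): P(X=2) = e^(-λ)×λ^k/k!
= e^(-10.9) × 10.9^2 / 2!
≈ 1.8458234e-05 × 118.81 / 2 ≈ 0.001097

P(X=2) ≈ 0.001097 ≈ 0.11%


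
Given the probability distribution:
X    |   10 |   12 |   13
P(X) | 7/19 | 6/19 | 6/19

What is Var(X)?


E[X] = 220/19
E[X²] = 2578/19
Var(X) = E[X²] - (E[X])² = 2578/19 - 48400/361 = 582/361

Var(X) = 582/361 ≈ 1.6122


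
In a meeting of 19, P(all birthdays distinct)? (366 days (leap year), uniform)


P(all different) = Π(366-i)/366 for i=0..18
= (366/366)×(365/366)×...×(348/366)
= 0.621705

P ≈ 0.6217 ≈ 62.17%


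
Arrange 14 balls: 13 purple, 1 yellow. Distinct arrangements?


14!/(13!×1!) = 14

14


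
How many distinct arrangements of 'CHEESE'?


Letters: 6, freq: {'C': 1, 'H': 1, 'E': 3, 'S': 1}
6!/(1!×1!×3!×1!) = 720/6 = 120

120


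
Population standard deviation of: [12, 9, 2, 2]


Mean = 25/4
  (12-25/4)²=529/16
  (9-25/4)²=121/16
  (2-25/4)²=289/16
  (2-25/4)²=289/16
Σ(x-μ)² = 307/4
σ² = (307/4)/4 = 307/16

σ = √(307/16) ≈ 4.3804


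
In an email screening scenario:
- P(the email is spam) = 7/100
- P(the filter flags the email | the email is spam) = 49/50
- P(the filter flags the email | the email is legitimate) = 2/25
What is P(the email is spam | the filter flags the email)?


Using Bayes' theorem:
P(A|B) = P(B|A)·P(A) / P(B)

P(the filter flags the email) = 49/50 × 7/100 + 2/25 × 93/100
= 343/5000 + 93/1250 = 143/1000

P(the email is spam|the filter flags the email) = (343/5000) / (143/1000) = 343/715

P(the email is spam|the filter flags the email) = 343/715 ≈ 47.97%


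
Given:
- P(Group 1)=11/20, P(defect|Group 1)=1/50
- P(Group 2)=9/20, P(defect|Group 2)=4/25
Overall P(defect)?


P(B) = Σ P(B|Aᵢ)×P(Aᵢ)
  1/50×11/20 = 11/1000
  4/25×9/20 = 9/125
Sum = 83/1000

P(defect) = 83/1000 ≈ 8.30%


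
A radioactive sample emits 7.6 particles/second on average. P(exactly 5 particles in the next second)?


Poisson(λ=7.6): P(X=5) = e^(-λ)×λ^k/k!
= e^(-7.6) × 7.6^5 / 5!
≈ 0.0005004514334 × 25355.25376 / 120 ≈ 0.105742

P(X=5) ≈ 0.105742 ≈ 10.57%


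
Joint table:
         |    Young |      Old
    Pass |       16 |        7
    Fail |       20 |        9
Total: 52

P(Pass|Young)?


P(Pass|Young) = 16/(16+20) = 16/36 = 4/9

P = 4/9 ≈ 44.44%


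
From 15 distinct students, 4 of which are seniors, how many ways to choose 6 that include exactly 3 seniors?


Choose 3 of the 4 seniors and 3 of the other 11 students:
C(4,3)×C(11,3) = 4×165 = 660

660


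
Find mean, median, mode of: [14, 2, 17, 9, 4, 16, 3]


Sorted: [2, 3, 4, 9, 14, 16, 17]
Mean = 65/7
Median = 9
Freq: {14: 1, 2: 1, 17: 1, 9: 1, 4: 1, 16: 1, 3: 1}
Mode: No mode

Mean=65/7, Median=9, Mode=No mode


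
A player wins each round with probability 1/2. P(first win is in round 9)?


Geometric: P(X=9) = (1-p)^(k-1)×p = (1/2)^8×1/2 = 1/512

P(X=9) = 1/512 ≈ 0.20%


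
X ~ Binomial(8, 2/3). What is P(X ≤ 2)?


P(X ≤ 2) = Σ P(X=i) for i=0..2
P(X=0) = 1/6561
P(X=1) = 16/6561
P(X=2) = 112/6561
Sum = 43/2187

P(X ≤ 2) = 43/2187 ≈ 1.97%


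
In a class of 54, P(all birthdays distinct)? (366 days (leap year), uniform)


P(all different) = Π(366-i)/366 for i=0..53
= (366/366)×(365/366)×...×(313/366)
= 0.016316

P ≈ 0.0163 ≈ 1.63%


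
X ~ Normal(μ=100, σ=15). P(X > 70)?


z = (70-100)/15 = -2.0
P(X > 70) = 1 - P(Z ≤ -2.0) = 1 - 0.0228 = 0.9772

P(X > 70) ≈ 0.9772


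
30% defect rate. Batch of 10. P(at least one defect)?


P(all good) = (7/10)^10 = 282475249/10000000000
P(≥1 defect) = 9717524751/10000000000

P = 9717524751/10000000000 ≈ 97.18%


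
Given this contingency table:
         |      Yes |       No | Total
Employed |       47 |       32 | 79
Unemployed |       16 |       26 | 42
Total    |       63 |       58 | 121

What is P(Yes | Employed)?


P(Yes | Employed) = 47/(47+32) = 47/79

P(Yes|Employed) = 47/79 ≈ 59.49%


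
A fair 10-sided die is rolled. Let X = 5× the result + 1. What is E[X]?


E[die] = (1+10)/2 = 11/2
E[X] = 5×11/2 + 1 = 57/2

E[X] = 57/2


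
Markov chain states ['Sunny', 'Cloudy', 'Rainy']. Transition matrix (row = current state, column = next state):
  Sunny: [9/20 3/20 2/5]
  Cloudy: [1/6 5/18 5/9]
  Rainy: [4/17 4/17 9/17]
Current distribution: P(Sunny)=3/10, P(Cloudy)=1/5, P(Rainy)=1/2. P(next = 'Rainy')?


P(next=Rainy) = Σᵢ P(now=i)×P(i→Rainy)
= 3/10×2/5 + 1/5×5/9 + 1/2×9/17
= 3/25 + 1/9 + 9/34 = 3793/7650

P = 3793/7650 ≈ 0.4958


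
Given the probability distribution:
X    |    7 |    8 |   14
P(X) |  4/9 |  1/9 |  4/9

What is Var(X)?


E[X] = 92/9
E[X²] = 116
Var(X) = E[X²] - (E[X])² = 116 - 8464/81 = 932/81

Var(X) = 932/81 ≈ 11.5062


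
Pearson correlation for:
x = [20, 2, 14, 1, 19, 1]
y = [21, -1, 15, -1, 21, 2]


n=6, Σx=57, Σy=57, Σxy=1028, Σx²=963, Σy²=1113
r = (6×1028 - 57×57)/√((6×963 - 57²)(6×1113 - 57²))
= 2919/√(2529×3429) = 2919/√8671941 ≈ 2919/2944.8160 ≈ 0.9912

r ≈ 0.9912


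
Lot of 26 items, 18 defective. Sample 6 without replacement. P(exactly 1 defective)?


Hypergeometric: C(18,1)×C(8,5)/C(26,6)
= 18×56/230230 = 72/16445

P(X=1) = 72/16445 ≈ 0.44%


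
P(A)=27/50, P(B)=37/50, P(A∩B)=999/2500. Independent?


P(A)×P(B) = 999/2500
P(A∩B) = 999/2500
Equal ✓ → Independent

Yes, independent


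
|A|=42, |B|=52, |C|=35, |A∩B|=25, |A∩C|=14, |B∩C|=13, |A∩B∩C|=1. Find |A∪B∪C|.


|A∪B∪C| = 42+52+35-25-14-13+1 = 78

|A∪B∪C| = 78


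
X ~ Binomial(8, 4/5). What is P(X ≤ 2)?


P(X ≤ 2) = Σ P(X=i) for i=0..2
P(X=0) = 1/390625
P(X=1) = 32/390625
P(X=2) = 448/390625
Sum = 481/390625

P(X ≤ 2) = 481/390625 ≈ 0.12%


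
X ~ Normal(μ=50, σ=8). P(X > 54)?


z = (54-50)/8 = 0.5
P(X > 54) = 1 - P(Z ≤ 0.5) = 1 - 0.6915 = 0.3085

P(X > 54) ≈ 0.3085


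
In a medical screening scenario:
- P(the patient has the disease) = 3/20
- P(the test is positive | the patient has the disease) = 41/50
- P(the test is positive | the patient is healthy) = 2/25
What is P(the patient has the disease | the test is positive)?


Using Bayes' theorem:
P(A|B) = P(B|A)·P(A) / P(B)

P(the test is positive) = 41/50 × 3/20 + 2/25 × 17/20
= 123/1000 + 17/250 = 191/1000

P(the patient has the disease|the test is positive) = (123/1000) / (191/1000) = 123/191

P(the patient has the disease|the test is positive) = 123/191 ≈ 64.40%


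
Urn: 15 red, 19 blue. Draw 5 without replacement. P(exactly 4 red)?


Hypergeometric: C(15,4)×C(19,1)/C(34,5)
= 1365×19/278256 = 8645/92752

P(X=4) = 8645/92752 ≈ 9.32%


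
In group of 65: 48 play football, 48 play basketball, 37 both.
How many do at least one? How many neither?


|A∪B| = 48+48-37 = 59
Neither = 65-59 = 6

At least one: 59; Neither: 6


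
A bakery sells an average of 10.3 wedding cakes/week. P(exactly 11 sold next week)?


Poisson(λ=10.3): P(X=11) = e^(-λ)×λ^k/k!
= e^(-10.3) × 10.3^11 / 11!
≈ 3.363309519e-05 × 138423387072 / 39916800 ≈ 0.116633

P(X=11) ≈ 0.116633 ≈ 11.66%


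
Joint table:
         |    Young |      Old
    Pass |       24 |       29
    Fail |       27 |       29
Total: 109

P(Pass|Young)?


P(Pass|Young) = 24/(24+27) = 24/51 = 8/17

P = 8/17 ≈ 47.06%


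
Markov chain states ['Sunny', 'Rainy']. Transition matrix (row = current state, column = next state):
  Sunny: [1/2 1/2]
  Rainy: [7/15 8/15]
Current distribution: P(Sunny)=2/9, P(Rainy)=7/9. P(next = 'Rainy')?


P(next=Rainy) = Σᵢ P(now=i)×P(i→Rainy)
= 2/9×1/2 + 7/9×8/15
= 1/9 + 56/135 = 71/135

P = 71/135 ≈ 0.5259


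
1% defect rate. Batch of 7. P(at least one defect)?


P(all good) = (99/100)^7 = 93206534790699/100000000000000
P(≥1 defect) = 6793465209301/100000000000000

P = 6793465209301/100000000000000 ≈ 6.79%


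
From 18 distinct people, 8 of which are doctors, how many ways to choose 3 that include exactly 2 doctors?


Choose 2 of the 8 doctors and 1 of the other 10 people:
C(8,2)×C(10,1) = 28×10 = 280

280


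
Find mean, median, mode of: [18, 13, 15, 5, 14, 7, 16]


Sorted: [5, 7, 13, 14, 15, 16, 18]
Mean = 88/7
Median = 14
Freq: {18: 1, 13: 1, 15: 1, 5: 1, 14: 1, 7: 1, 16: 1}
Mode: No mode

Mean=88/7, Median=14, Mode=No mode


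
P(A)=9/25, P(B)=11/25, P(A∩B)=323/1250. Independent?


P(A)×P(B) = 99/625
P(A∩B) = 323/1250
Not equal → NOT independent

No, not independent


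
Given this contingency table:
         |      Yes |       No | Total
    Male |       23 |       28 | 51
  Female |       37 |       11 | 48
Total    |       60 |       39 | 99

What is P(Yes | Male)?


P(Yes | Male) = 23/(23+28) = 23/51

P(Yes|Male) = 23/51 ≈ 45.10%


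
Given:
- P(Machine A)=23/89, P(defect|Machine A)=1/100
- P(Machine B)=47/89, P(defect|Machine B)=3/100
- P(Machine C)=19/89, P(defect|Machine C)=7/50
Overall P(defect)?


P(B) = Σ P(B|Aᵢ)×P(Aᵢ)
  1/100×23/89 = 23/8900
  3/100×47/89 = 141/8900
  7/50×19/89 = 133/4450
Sum = 43/890

P(defect) = 43/890 ≈ 4.83%


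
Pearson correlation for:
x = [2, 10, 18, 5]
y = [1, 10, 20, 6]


n=4, Σx=35, Σy=37, Σxy=492, Σx²=453, Σy²=537
r = (4×492 - 35×37)/√((4×453 - 35²)(4×537 - 37²))
= 673/√(587×779) = 673/√457273 ≈ 673/676.2196 ≈ 0.9952

r ≈ 0.9952


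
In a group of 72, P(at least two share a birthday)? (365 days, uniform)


P(all different) = Π(365-i)/365 for i=0..71
= 0.000547
P(match) = 1 - 0.000547 = 0.999453

P ≈ 0.9995 ≈ 99.95%


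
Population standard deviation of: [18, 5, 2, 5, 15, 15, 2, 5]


Mean = 67/8
  (18-67/8)²=5929/64
  (5-67/8)²=729/64
  (2-67/8)²=2601/64
  (5-67/8)²=729/64
  (15-67/8)²=2809/64
  (15-67/8)²=2809/64
  (2-67/8)²=2601/64
  (5-67/8)²=729/64
Σ(x-μ)² = 2367/8
σ² = (2367/8)/8 = 2367/64

σ = √(2367/64) ≈ 6.0815


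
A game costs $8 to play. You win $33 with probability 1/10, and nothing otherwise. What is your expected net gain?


E[gain] = (33-8)×1/10 + (-8)×9/10
= 5/2 - 36/5 = -47/10

Expected net gain = $-47/10 ≈ $-4.70


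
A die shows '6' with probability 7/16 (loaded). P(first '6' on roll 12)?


Geometric: P(X=12) = (1-p)^(k-1)×p = (9/16)^11×7/16 = 219667417263/281474976710656

P(X=12) = 219667417263/281474976710656 ≈ 0.08%


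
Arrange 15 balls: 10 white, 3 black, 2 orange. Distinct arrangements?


15!/(10!×3!×2!) = 30030

30030


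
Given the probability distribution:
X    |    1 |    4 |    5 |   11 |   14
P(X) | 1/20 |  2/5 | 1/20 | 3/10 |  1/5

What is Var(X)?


E[X] = 8
E[X²] = 416/5
Var(X) = E[X²] - (E[X])² = 416/5 - 64 = 96/5

Var(X) = 96/5 ≈ 19.2000


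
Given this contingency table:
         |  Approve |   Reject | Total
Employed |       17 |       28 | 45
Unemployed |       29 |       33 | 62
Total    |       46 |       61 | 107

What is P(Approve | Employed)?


P(Approve | Employed) = 17/(17+28) = 17/45

P(Approve|Employed) = 17/45 ≈ 37.78%


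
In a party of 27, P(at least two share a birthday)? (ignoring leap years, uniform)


P(all different) = Π(365-i)/365 for i=0..26
= 0.373141
P(match) = 1 - 0.373141 = 0.626859

P ≈ 0.6269 ≈ 62.69%


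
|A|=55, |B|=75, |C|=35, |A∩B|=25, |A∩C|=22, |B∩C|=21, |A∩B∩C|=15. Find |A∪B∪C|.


|A∪B∪C| = 55+75+35-25-22-21+15 = 112

|A∪B∪C| = 112


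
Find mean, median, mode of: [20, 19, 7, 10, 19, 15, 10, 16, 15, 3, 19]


Sorted: [3, 7, 10, 10, 15, 15, 16, 19, 19, 19, 20]
Mean = 153/11
Median = 15
Freq: {20: 1, 19: 3, 7: 1, 10: 2, 15: 2, 16: 1, 3: 1}
Mode: [19]

Mean=153/11, Median=15, Mode=19


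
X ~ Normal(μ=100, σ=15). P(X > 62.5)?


z = (62.5-100)/15 = -2.5
P(X > 62.5) = 1 - P(Z ≤ -2.5) = 1 - 0.0062 = 0.9938

P(X > 62.5) ≈ 0.9938


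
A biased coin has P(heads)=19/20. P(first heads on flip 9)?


Geometric: P(X=9) = (1-p)^(k-1)×p = (1/20)^8×19/20 = 19/512000000000

P(X=9) = 19/512000000000 ≈ 0.00%


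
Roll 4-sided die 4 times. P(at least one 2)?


P(no 2)^4 = (3/4)^4 = 81/256
P(≥1) = 1 - 81/256 = 175/256

P = 175/256 ≈ 68.36%


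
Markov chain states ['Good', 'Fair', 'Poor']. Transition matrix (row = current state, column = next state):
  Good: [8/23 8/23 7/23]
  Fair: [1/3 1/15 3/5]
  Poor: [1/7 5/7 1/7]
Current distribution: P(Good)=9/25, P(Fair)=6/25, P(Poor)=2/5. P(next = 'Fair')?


P(next=Fair) = Σᵢ P(now=i)×P(i→Fair)
= 9/25×8/23 + 6/25×1/15 + 2/5×5/7
= 72/575 + 2/125 + 2/7 = 8592/20125

P = 8592/20125 ≈ 0.4269


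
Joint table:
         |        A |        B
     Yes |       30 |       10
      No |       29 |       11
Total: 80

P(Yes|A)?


P(Yes|A) = 30/(30+29) = 30/59

P = 30/59 ≈ 50.85%


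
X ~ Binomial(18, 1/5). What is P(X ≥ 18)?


P(X ≥ 18) = Σ P(X=i) for i=18..18
P(X=18) = 1/3814697265625
Sum = 1/3814697265625

P(X ≥ 18) = 1/3814697265625 ≈ 0.00%


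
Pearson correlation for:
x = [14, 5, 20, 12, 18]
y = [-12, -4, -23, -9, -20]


n=5, Σx=69, Σy=-68, Σxy=-1116, Σx²=1089, Σy²=1170
r = (5×(-1116) - 69×(-68))/√((5×1089 - 69²)(5×1170 - (-68)²))
= -888/√(684×1226) = -888/√838584 ≈ -888/915.7423 ≈ -0.9697

r ≈ -0.9697


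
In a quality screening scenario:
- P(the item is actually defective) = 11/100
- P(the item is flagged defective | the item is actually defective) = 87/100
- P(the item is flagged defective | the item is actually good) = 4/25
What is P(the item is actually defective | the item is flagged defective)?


Using Bayes' theorem:
P(A|B) = P(B|A)·P(A) / P(B)

P(the item is flagged defective) = 87/100 × 11/100 + 4/25 × 89/100
= 957/10000 + 89/625 = 2381/10000

P(the item is actually defective|the item is flagged defective) = (957/10000) / (2381/10000) = 957/2381

P(the item is actually defective|the item is flagged defective) = 957/2381 ≈ 40.19%


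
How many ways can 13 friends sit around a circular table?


Circular arrangements of 13 distinct objects: fix one position to break rotational symmetry.
(n-1)! = 12! = 479001600

479001600


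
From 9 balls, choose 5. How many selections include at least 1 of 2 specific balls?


Complement: C(9,5) - C(7,5) = 126 - 21 = 105

105


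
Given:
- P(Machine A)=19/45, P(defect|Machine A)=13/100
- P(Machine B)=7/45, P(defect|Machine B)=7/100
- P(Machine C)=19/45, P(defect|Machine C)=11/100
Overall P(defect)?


P(B) = Σ P(B|Aᵢ)×P(Aᵢ)
  13/100×19/45 = 247/4500
  7/100×7/45 = 49/4500
  11/100×19/45 = 209/4500
Sum = 101/900

P(defect) = 101/900 ≈ 11.22%


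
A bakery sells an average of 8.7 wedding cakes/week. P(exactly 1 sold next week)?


Poisson(λ=8.7): P(X=1) = e^(-λ)×λ^k/k!
= e^(-8.7) × 8.7^1 / 1!
≈ 0.000166585811 × 8.7 / 1 ≈ 0.001449

P(X=1) ≈ 0.001449 ≈ 0.14%


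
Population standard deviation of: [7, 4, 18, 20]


Mean = 49/4
  (7-49/4)²=441/16
  (4-49/4)²=1089/16
  (18-49/4)²=529/16
  (20-49/4)²=961/16
Σ(x-μ)² = 755/4
σ² = (755/4)/4 = 755/16

σ = √(755/16) ≈ 6.8693


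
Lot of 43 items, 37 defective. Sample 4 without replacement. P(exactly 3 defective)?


Hypergeometric: C(37,3)×C(6,1)/C(43,4)
= 7770×6/123410 = 666/1763

P(X=3) = 666/1763 ≈ 37.78%


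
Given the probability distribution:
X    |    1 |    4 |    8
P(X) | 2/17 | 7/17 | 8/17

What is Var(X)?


E[X] = 94/17
E[X²] = 626/17
Var(X) = E[X²] - (E[X])² = 626/17 - 8836/289 = 1806/289

Var(X) = 1806/289 ≈ 6.2491


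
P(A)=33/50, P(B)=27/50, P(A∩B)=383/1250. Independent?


P(A)×P(B) = 891/2500
P(A∩B) = 383/1250
Not equal → NOT independent

No, not independent


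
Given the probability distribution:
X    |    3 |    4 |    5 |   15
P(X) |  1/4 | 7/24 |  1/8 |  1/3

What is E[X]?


E[X] = Σ x·P(X=x)
= (3)×(1/4) + (4)×(7/24) + (5)×(1/8) + (15)×(1/3)
= 181/24

E[X] = 181/24


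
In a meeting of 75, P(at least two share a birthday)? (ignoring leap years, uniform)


P(all different) = Π(365-i)/365 for i=0..74
= 0.000280
P(match) = 1 - 0.000280 = 0.999720

P ≈ 0.9997 ≈ 99.97%


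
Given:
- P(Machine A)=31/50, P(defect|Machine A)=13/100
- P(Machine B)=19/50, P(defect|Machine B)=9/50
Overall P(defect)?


P(B) = Σ P(B|Aᵢ)×P(Aᵢ)
  13/100×31/50 = 403/5000
  9/50×19/50 = 171/2500
Sum = 149/1000

P(defect) = 149/1000 ≈ 14.90%


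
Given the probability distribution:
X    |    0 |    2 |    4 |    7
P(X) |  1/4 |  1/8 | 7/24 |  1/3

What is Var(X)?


E[X] = 15/4
E[X²] = 43/2
Var(X) = E[X²] - (E[X])² = 43/2 - 225/16 = 119/16

Var(X) = 119/16 ≈ 7.4375


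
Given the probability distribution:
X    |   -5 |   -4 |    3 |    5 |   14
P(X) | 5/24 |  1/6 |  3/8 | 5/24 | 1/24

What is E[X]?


E[X] = Σ x·P(X=x)
= (-5)×(5/24) + (-4)×(1/6) + (3)×(3/8) + (5)×(5/24) + (14)×(1/24)
= 25/24

E[X] = 25/24


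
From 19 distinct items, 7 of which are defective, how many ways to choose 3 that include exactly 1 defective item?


Choose 1 of the 7 defective items and 2 of the other 12 items:
C(7,1)×C(12,2) = 7×66 = 462

462


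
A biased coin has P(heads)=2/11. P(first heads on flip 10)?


Geometric: P(X=10) = (1-p)^(k-1)×p = (9/11)^9×2/11 = 774840978/25937424601

P(X=10) = 774840978/25937424601 ≈ 2.99%


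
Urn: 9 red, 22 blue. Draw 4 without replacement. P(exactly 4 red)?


Hypergeometric: C(9,4)×C(22,0)/C(31,4)
= 126×1/31465 = 18/4495

P(X=4) = 18/4495 ≈ 0.40%


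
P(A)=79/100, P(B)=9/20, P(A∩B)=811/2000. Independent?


P(A)×P(B) = 711/2000
P(A∩B) = 811/2000
Not equal → NOT independent

No, not independent


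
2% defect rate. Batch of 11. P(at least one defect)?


P(all good) = (49/50)^11 = 3909821048582988049/4882812500000000000
P(≥1 defect) = 972991451417011951/4882812500000000000

P = 972991451417011951/4882812500000000000 ≈ 19.93%


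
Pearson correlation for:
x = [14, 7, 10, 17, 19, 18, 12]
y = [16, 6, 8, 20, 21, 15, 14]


n=7, Σx=97, Σy=100, Σxy=1523, Σx²=1463, Σy²=1618
r = (7×1523 - 97×100)/√((7×1463 - 97²)(7×1618 - 100²))
= 961/√(832×1326) = 961/√1103232 ≈ 961/1050.3485 ≈ 0.9149

r ≈ 0.9149


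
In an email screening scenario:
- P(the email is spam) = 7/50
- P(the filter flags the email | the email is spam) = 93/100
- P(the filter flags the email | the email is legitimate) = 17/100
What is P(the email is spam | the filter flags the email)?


Using Bayes' theorem:
P(A|B) = P(B|A)·P(A) / P(B)

P(the filter flags the email) = 93/100 × 7/50 + 17/100 × 43/50
= 651/5000 + 731/5000 = 691/2500

P(the email is spam|the filter flags the email) = (651/5000) / (691/2500) = 651/1382

P(the email is spam|the filter flags the email) = 651/1382 ≈ 47.11%


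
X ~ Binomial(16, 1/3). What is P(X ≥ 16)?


P(X ≥ 16) = Σ P(X=i) for i=16..16
P(X=16) = 1/43046721
Sum = 1/43046721

P(X ≥ 16) = 1/43046721 ≈ 0.00%


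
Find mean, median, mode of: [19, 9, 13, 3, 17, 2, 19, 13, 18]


Sorted: [2, 3, 9, 13, 13, 17, 18, 19, 19]
Mean = 113/9
Median = 13
Freq: {19: 2, 9: 1, 13: 2, 3: 1, 17: 1, 2: 1, 18: 1}
Mode: [13, 19]

Mean=113/9, Median=13, Mode=[13, 19]


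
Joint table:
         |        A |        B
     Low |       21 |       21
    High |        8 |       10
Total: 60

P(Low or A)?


P(Low∨A) = P(Low) + P(A) - P(Low∧A)
= (42 + 29 - 21)/60 = 50/60 = 5/6

P = 5/6 ≈ 83.33%


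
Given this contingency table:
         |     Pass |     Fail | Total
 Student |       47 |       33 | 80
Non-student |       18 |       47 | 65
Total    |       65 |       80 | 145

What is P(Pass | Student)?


P(Pass | Student) = 47/(47+33) = 47/80

P(Pass|Student) = 47/80 ≈ 58.75%


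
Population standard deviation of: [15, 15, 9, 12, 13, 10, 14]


Mean = 88/7
  (15-88/7)²=289/49
  (15-88/7)²=289/49
  (9-88/7)²=625/49
  (12-88/7)²=16/49
  (13-88/7)²=9/49
  (10-88/7)²=324/49
  (14-88/7)²=100/49
Σ(x-μ)² = 236/7
σ² = (236/7)/7 = 236/49

σ = √(236/49) ≈ 2.1946


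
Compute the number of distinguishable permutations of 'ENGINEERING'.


Letters: 11, freq: {'E': 3, 'N': 3, 'G': 2, 'I': 2, 'R': 1}
11!/(3!×3!×2!×2!×1!) = 39916800/144 = 277200

277200


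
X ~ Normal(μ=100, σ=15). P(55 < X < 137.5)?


z₁=(55-100)/15=-3.0, z₂=(137.5-100)/15=2.5
P = Φ(2.5) - Φ(-3.0) = 0.993790 - 0.001350 = 0.992440 ≈ 0.9924

P(55 < X < 137.5) ≈ 0.9924


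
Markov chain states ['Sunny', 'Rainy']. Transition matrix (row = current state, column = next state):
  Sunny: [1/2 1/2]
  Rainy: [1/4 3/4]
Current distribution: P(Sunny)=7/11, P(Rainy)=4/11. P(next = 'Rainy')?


P(next=Rainy) = Σᵢ P(now=i)×P(i→Rainy)
= 7/11×1/2 + 4/11×3/4
= 7/22 + 3/11 = 13/22

P = 13/22 ≈ 0.5909


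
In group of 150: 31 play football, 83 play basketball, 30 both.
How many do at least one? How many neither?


|A∪B| = 31+83-30 = 84
Neither = 150-84 = 66

At least one: 84; Neither: 66


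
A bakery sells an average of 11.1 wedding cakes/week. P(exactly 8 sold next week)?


Poisson(λ=11.1): P(X=8) = e^(-λ)×λ^k/k!
= e^(-11.1) × 11.1^8 / 8!
≈ 1.511232382e-05 × 230453776.972 / 40320 ≈ 0.086376

P(X=8) ≈ 0.086376 ≈ 8.64%


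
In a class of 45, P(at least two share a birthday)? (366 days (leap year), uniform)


P(all different) = Π(366-i)/366 for i=0..44
= 0.059503
P(match) = 1 - 0.059503 = 0.940497

P ≈ 0.9405 ≈ 94.05%


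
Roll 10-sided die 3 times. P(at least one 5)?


P(no 5)^3 = (9/10)^3 = 729/1000
P(≥1) = 1 - 729/1000 = 271/1000

P = 271/1000 ≈ 27.10%


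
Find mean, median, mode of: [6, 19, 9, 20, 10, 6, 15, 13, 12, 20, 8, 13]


Sorted: [6, 6, 8, 9, 10, 12, 13, 13, 15, 19, 20, 20]
Mean = 151/12
Median = 25/2
Freq: {6: 2, 19: 1, 9: 1, 20: 2, 10: 1, 15: 1, 13: 2, 12: 1, 8: 1}
Mode: [6, 13, 20]

Mean=151/12, Median=25/2, Mode=[6, 13, 20]


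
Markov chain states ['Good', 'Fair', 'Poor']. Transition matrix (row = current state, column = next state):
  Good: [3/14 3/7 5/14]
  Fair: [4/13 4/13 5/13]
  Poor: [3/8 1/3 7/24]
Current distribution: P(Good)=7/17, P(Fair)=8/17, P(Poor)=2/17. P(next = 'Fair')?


P(next=Fair) = Σᵢ P(now=i)×P(i→Fair)
= 7/17×3/7 + 8/17×4/13 + 2/17×1/3
= 3/17 + 32/221 + 2/51 = 239/663

P = 239/663 ≈ 0.3605
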